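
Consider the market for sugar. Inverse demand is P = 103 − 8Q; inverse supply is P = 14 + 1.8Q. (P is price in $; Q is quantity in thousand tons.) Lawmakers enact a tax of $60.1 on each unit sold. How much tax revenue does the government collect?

$177.23 thousand

Competitive equilibrium: 103 − 8Q = 14 + 1.8Q → Q* = 9.0816, P* = 30.3469.
With the tax, the buyer price exceeds the seller price by 60.1: (103 − 8Q) − (14 + 1.8Q) = 60.1 → Q' = 2.949.
Tax revenue = 60.1 × 2.949 = $177.23 thousand.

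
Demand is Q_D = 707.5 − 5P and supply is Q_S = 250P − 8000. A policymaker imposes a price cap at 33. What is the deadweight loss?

8387.87

In inverse form: demand P = 141.5 − 0.2Q, supply P = 32 + 0.004Q.
Competitive equilibrium: 141.5 − 0.2Q = 32 + 0.004Q → Q* = 536.7647, P* = 34.1471.
At the ceiling P = 33, quantity supplied = (33 − 32)/0.004 = 250.
Willingness to pay at Q' = 250: 141.5 − 0.2·250 = 91.5.
ΔQ = 536.7647 − 250 = 286.7647; wedge = 91.5 − 33 = 58.5.
Welfare loss = ½ × 286.7647 × 58.5 = 8387.87.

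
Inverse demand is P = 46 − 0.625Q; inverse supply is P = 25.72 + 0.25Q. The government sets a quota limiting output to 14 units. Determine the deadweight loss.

36.85

Competitive equilibrium: 46 − 0.625Q = 25.72 + 0.25Q → Q* = 23.1771, P* = 31.5143.
At Q = 14: demand price = 46 − 0.625·14 = 37.25; supply price = 25.72 + 0.25·14 = 29.22.
ΔQ = 23.1771 − 14 = 9.1771; wedge = 37.25 − 29.22 = 8.03.
DWL = ½ × 9.1771 × 8.03 = 36.85.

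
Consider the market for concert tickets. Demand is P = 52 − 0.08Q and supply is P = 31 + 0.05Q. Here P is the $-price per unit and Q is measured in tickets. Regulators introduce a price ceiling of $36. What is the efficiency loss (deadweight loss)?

Competitive equilibrium: 52 − 0.08Q = 31 + 0.05Q → Q* = 161.5385, P* = 39.0769.
At the ceiling P = 36, quantity supplied = (36 − 31)/0.05 = 100.
Willingness to pay at Q' = 100: 52 − 0.08·100 = 44.
ΔQ = 161.5385 − 100 = 61.5385; wedge = 44 − 36 = 8.
Deadweight loss = ½ × 61.5385 × 8 = $246.15.

$246.15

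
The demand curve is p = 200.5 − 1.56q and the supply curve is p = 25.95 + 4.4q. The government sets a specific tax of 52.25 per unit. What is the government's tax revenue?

1072.18

Competitive equilibrium: 200.5 − 1.56q = 25.95 + 4.4q → q* = 29.2869, p* = 154.8124.
With the tax, the buyer price exceeds the seller price by 52.25: (200.5 − 1.56q) − (25.95 + 4.4q) = 52.25 → q' = 20.5201.
Tax revenue = 52.25 × 20.5201 = 1072.18.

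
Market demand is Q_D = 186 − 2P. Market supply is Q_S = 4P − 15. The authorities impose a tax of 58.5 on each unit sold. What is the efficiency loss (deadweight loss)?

2281.50

In inverse form: demand P = 93 − 0.5Q, supply P = 3.75 + 0.25Q.
Competitive equilibrium: 93 − 0.5Q = 3.75 + 0.25Q → Q* = 119, P* = 33.5.
With the tax, the buyer price exceeds the seller price by 58.5: (93 − 0.5Q) − (3.75 + 0.25Q) = 58.5 → Q' = 41.
ΔQ = 119 − 41 = 78; the wedge equals the tax, 58.5.
Welfare loss = ½ × 78 × 58.5 = 2281.50.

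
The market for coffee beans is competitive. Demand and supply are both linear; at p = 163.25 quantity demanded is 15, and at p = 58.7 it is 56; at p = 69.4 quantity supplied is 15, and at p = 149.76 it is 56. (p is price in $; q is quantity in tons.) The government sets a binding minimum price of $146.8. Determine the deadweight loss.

$464.89

Demand slope = (58.7 − 163.25)/(56 − 15) = −2.55, so p = 201.5 − 2.55q.
Supply slope = (149.76 − 69.4)/(56 − 15) = 1.96, so p = 40 + 1.96q.
Competitive equilibrium: 201.5 − 2.55q = 40 + 1.96q → q* = 35.8093, p* = 110.1863.
At the floor p = 146.8, quantity demanded = (201.5 − 146.8)/2.55 = 21.451.
Sellers' marginal cost at q' = 21.451: 40 + 1.96·21.451 = 82.044.
Δq = 35.8093 − 21.451 = 14.3583; wedge = 146.8 − 82.044 = 64.756.
DWL = ½ × 14.3583 × 64.756 = $464.89.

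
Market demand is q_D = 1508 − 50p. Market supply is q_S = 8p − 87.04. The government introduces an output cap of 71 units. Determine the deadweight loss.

In inverse form: demand p = 30.16 − 0.02q, supply p = 10.88 + 0.125q.
Competitive equilibrium: 30.16 − 0.02q = 10.88 + 0.125q → q* = 132.9655, p* = 27.5007.
At q = 71: demand price = 30.16 − 0.02·71 = 28.74; supply price = 10.88 + 0.125·71 = 19.755.
Δq = 132.9655 − 71 = 61.9655; wedge = 28.74 − 19.755 = 8.985.
DWL = ½ × 61.9655 × 8.985 = 278.38.

278.38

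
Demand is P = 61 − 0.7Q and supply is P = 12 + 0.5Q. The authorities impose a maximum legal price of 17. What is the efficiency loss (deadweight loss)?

Competitive equilibrium: 61 − 0.7Q = 12 + 0.5Q → Q* = 40.8333, P* = 32.4167.
At the ceiling P = 17, quantity supplied = (17 − 12)/0.5 = 10.
Willingness to pay at Q' = 10: 61 − 0.7·10 = 54.
ΔQ = 40.8333 − 10 = 30.8333; wedge = 54 − 17 = 37.
The triangle = ½ × 30.8333 × 37 = 570.42.

570.42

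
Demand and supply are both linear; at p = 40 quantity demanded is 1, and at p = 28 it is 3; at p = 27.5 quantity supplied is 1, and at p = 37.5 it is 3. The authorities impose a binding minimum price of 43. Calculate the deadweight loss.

Demand slope = (28 − 40)/(3 − 1) = −6, so p = 46 − 6q.
Supply slope = (37.5 − 27.5)/(3 − 1) = 5, so p = 22.5 + 5q.
Competitive equilibrium: 46 − 6q = 22.5 + 5q → q* = 2.1364, p* = 33.1818.
At the floor p = 43, quantity demanded = (46 − 43)/6 = 0.5.
Sellers' marginal cost at q' = 0.5: 22.5 + 5·0.5 = 25.
Δq = 2.1364 − 0.5 = 1.6364; wedge = 43 − 25 = 18.
The triangle = ½ × 1.6364 × 18 = 14.73.

14.73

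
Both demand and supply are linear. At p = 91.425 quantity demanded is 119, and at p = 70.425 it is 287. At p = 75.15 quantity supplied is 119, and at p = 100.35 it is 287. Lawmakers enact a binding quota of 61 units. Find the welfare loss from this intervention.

Demand slope = (70.425 − 91.425)/(287 − 119) = −0.125, so p = 106.3 − 0.125q.
Supply slope = (100.35 − 75.15)/(287 − 119) = 0.15, so p = 57.3 + 0.15q.
Competitive equilibrium: 106.3 − 0.125q = 57.3 + 0.15q → q* = 178.1818, p* = 84.0273.
At q = 61: demand price = 106.3 − 0.125·61 = 98.675; supply price = 57.3 + 0.15·61 = 66.45.
Δq = 178.1818 − 61 = 117.1818; wedge = 98.675 − 66.45 = 32.225.
Welfare loss = ½ × 117.1818 × 32.225 = 1888.09.

1888.09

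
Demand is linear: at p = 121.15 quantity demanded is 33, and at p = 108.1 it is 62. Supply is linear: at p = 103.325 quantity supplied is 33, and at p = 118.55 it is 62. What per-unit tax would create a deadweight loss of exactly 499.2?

31.2

Demand slope = (108.1 − 121.15)/(62 − 33) = −0.45, so p = 136 − 0.45q.
Supply slope = (118.55 − 103.325)/(62 − 33) = 0.525, so p = 86 + 0.525q.
Competitive equilibrium: 136 − 0.45q = 86 + 0.525q → q* = 51.2821, p* = 112.9231.
A tax t gives Δq = t/0.975 and wedge t, so DWL = t²/1.95.
t²/1.95 = 499.2 → t² = 973.44 → t = 31.2.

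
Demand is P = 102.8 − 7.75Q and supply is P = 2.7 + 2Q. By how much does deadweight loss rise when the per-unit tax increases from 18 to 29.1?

Competitive equilibrium: 102.8 − 7.75Q = 2.7 + 2Q → Q* = 10.2667, P* = 23.2333.
For a per-unit tax t: ΔQ = t/9.75, so DWL = ½·t·(t/9.75) = t²/19.5.
At t = 18: DWL = 16.615. At t = 29.1: DWL = 43.426.
Increase = 43.426 − 16.615 = 26.81.

26.81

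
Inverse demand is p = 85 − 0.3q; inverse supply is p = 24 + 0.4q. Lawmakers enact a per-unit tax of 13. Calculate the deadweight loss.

Competitive equilibrium: 85 − 0.3q = 24 + 0.4q → q* = 87.1429, p* = 58.8571.
With the tax, the buyer price exceeds the seller price by 13: (85 − 0.3q) − (24 + 0.4q) = 13 → q' = 68.5714.
Δq = 87.1429 − 68.5714 = 18.5715; the wedge equals the tax, 13.
Deadweight loss = ½ × 18.5715 × 13 = 120.71.

120.71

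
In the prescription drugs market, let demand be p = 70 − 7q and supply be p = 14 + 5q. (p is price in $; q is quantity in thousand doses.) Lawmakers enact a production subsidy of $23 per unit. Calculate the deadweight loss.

$22.04 thousand

Competitive equilibrium: 70 − 7q = 14 + 5q → q* = 4.6667, p* = 37.3333.
The subsidy lowers effective supply by 23: p = 5q − 9.
New quantity: 70 − 7q = 5q − 9 → q' = 6.5833.
Overproduction Δq = 6.5833 − 4.6667 = 1.9166; wedge = subsidy = 23.
The triangle = ½ × 1.9166 × 23 = $22.04 thousand.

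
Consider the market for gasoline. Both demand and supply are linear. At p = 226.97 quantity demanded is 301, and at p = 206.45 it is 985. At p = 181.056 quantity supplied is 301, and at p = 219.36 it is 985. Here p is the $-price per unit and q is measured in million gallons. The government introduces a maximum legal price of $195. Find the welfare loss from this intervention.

Demand slope = (206.45 − 226.97)/(985 − 301) = −0.03, so p = 236 − 0.03q.
Supply slope = (219.36 − 181.056)/(985 − 301) = 0.056, so p = 164.2 + 0.056q.
Competitive equilibrium: 236 − 0.03q = 164.2 + 0.056q → q* = 834.8837, p* = 210.9535.
At the ceiling p = 195, quantity supplied = (195 − 164.2)/0.056 = 550.
Willingness to pay at q' = 550: 236 − 0.03·550 = 219.5.
Δq = 834.8837 − 550 = 284.8837; wedge = 219.5 − 195 = 24.5.
Deadweight loss = ½ × 284.8837 × 24.5 = $3489.83 million.

$3489.83 million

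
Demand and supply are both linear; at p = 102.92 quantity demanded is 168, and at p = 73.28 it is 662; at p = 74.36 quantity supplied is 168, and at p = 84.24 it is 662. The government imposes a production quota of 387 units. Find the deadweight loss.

761.76

Demand slope = (73.28 − 102.92)/(662 − 168) = −0.06, so p = 113 − 0.06q.
Supply slope = (84.24 − 74.36)/(662 − 168) = 0.02, so p = 71 + 0.02q.
Competitive equilibrium: 113 − 0.06q = 71 + 0.02q → q* = 525, p* = 81.5.
At q = 387: demand price = 113 − 0.06·387 = 89.78; supply price = 71 + 0.02·387 = 78.74.
Δq = 525 − 387 = 138; wedge = 89.78 − 78.74 = 11.04.
The triangle = ½ × 138 × 11.04 = 761.76.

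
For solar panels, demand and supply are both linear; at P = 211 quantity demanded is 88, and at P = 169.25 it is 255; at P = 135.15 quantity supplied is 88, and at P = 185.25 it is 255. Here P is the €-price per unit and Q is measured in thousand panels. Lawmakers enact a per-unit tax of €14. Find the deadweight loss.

Demand slope = (169.25 − 211)/(255 − 88) = −0.25, so P = 233 − 0.25Q.
Supply slope = (185.25 − 135.15)/(255 − 88) = 0.3, so P = 108.75 + 0.3Q.
Competitive equilibrium: 233 − 0.25Q = 108.75 + 0.3Q → Q* = 225.9091, P* = 176.5227.
With the tax, the buyer price exceeds the seller price by 14: (233 − 0.25Q) − (108.75 + 0.3Q) = 14 → Q' = 200.4545.
ΔQ = 225.9091 − 200.4545 = 25.4546; the wedge equals the tax, 14.
DWL = ½ × 25.4546 × 14 = €178.18 thousand.

€178.18 thousand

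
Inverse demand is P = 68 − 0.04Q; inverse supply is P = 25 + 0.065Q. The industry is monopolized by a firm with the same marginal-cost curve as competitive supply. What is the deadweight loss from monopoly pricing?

Competitive equilibrium: 68 − 0.04Q = 25 + 0.065Q → Q* = 409.5238, P* = 51.619.
Marginal revenue: MR = 68 − 0.08Q. Set MR = MC: 68 − 0.08Q = 25 + 0.065Q → Q_m = 296.5517.
Price P_m = 68 − 0.04·296.5517 = 56.1379; MC(Q_m) = 25 + 0.065·296.5517 = 44.2759.
Competitive Q* = 409.5238, so ΔQ = 112.9721; wedge = 56.1379 − 44.2759 = 11.862.
Welfare loss = ½ × 112.9721 × 11.862 = 670.04.

670.04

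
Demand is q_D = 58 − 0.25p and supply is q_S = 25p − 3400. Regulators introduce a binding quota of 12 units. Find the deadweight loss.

279.47

In inverse form: demand p = 232 − 4q, supply p = 136 + 0.04q.
Competitive equilibrium: 232 − 4q = 136 + 0.04q → q* = 23.7624, p* = 136.9505.
At q = 12: demand price = 232 − 4·12 = 184; supply price = 136 + 0.04·12 = 136.48.
Δq = 23.7624 − 12 = 11.7624; wedge = 184 − 136.48 = 47.52.
DWL = ½ × 11.7624 × 47.52 = 279.47.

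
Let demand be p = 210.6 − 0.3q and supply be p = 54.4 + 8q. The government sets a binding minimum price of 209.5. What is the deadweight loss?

Competitive equilibrium: 210.6 − 0.3q = 54.4 + 8q → q* = 18.81928, p* = 204.95422.
At the floor p = 209.5, quantity demanded = (210.6 − 209.5)/0.3 = 3.66667.
Sellers' marginal cost at q' = 3.66667: 54.4 + 8·3.66667 = 83.73336.
Δq = 18.81928 − 3.66667 = 15.15261; wedge = 209.5 − 83.73336 = 125.76664.
DWL = ½ × 15.15261 × 125.76664 = 952.85.

952.85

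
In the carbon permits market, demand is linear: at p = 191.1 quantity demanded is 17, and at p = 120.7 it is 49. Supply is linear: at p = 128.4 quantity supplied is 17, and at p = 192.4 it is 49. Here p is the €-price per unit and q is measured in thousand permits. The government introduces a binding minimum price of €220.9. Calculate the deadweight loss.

Demand slope = (120.7 − 191.1)/(49 − 17) = −2.2, so p = 228.5 − 2.2q.
Supply slope = (192.4 − 128.4)/(49 − 17) = 2, so p = 94.4 + 2q.
Competitive equilibrium: 228.5 − 2.2q = 94.4 + 2q → q* = 31.9286, p* = 158.2571.
At the floor p = 220.9, quantity demanded = (228.5 − 220.9)/2.2 = 3.4545.
Sellers' marginal cost at q' = 3.4545: 94.4 + 2·3.4545 = 101.309.
Δq = 31.9286 − 3.4545 = 28.4741; wedge = 220.9 − 101.309 = 119.591.
Deadweight loss = ½ × 28.4741 × 119.591 = €1702.62 thousand.

€1702.62 thousand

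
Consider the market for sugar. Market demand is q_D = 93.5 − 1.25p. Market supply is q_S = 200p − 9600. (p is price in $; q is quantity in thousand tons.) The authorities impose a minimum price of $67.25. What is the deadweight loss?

$229.04 thousand

In inverse form: demand p = 74.8 − 0.8q, supply p = 48 + 0.005q.
Competitive equilibrium: 74.8 − 0.8q = 48 + 0.005q → q* = 33.2919, p* = 48.1665.
At the floor p = 67.25, quantity demanded = (74.8 − 67.25)/0.8 = 9.4375.
Sellers' marginal cost at q' = 9.4375: 48 + 0.005·9.4375 = 48.0472.
Δq = 33.2919 − 9.4375 = 23.8544; wedge = 67.25 − 48.0472 = 19.2028.
The triangle = ½ × 23.8544 × 19.2028 = $229.04 thousand.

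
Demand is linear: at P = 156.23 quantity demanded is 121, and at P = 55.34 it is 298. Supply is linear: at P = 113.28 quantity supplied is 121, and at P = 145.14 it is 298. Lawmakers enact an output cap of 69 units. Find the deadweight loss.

Demand slope = (55.34 − 156.23)/(298 − 121) = −0.57, so P = 225.2 − 0.57Q.
Supply slope = (145.14 − 113.28)/(298 − 121) = 0.18, so P = 91.5 + 0.18Q.
Competitive equilibrium: 225.2 − 0.57Q = 91.5 + 0.18Q → Q* = 178.2667, P* = 123.588.
At Q = 69: demand price = 225.2 − 0.57·69 = 185.87; supply price = 91.5 + 0.18·69 = 103.92.
ΔQ = 178.2667 − 69 = 109.2667; wedge = 185.87 − 103.92 = 81.95.
Deadweight loss = ½ × 109.2667 × 81.95 = 4477.20.

4477.20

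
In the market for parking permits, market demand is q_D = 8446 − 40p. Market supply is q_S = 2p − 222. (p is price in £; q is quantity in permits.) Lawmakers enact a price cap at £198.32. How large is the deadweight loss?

£68.23

In inverse form: demand p = 211.15 − 0.025q, supply p = 111 + 0.5q.
Competitive equilibrium: 211.15 − 0.025q = 111 + 0.5q → q* = 190.7619, p* = 206.381.
At the ceiling p = 198.32, quantity supplied = (198.32 − 111)/0.5 = 174.64.
Willingness to pay at q' = 174.64: 211.15 − 0.025·174.64 = 206.784.
Δq = 190.7619 − 174.64 = 16.1219; wedge = 206.784 − 198.32 = 8.464.
The triangle = ½ × 16.1219 × 8.464 = £68.23.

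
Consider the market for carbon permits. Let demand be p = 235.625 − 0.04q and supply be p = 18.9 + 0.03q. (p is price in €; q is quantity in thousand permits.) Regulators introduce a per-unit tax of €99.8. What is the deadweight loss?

€71143.14 thousand

Competitive equilibrium: 235.625 − 0.04q = 18.9 + 0.03q → q* = 3096.0714, p* = 111.7821.
With the tax, the buyer price exceeds the seller price by 99.8: (235.625 − 0.04q) − (18.9 + 0.03q) = 99.8 → q' = 1670.3571.
Δq = 3096.0714 − 1670.3571 = 1425.7143; the wedge equals the tax, 99.8.
DWL = ½ × 1425.7143 × 99.8 = €71143.14 thousand.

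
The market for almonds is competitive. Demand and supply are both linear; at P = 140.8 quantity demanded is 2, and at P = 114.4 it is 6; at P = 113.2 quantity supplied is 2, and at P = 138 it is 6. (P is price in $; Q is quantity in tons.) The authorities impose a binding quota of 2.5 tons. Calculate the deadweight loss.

Demand slope = (114.4 − 140.8)/(6 − 2) = −6.6, so P = 154 − 6.6Q.
Supply slope = (138 − 113.2)/(6 − 2) = 6.2, so P = 100.8 + 6.2Q.
Competitive equilibrium: 154 − 6.6Q = 100.8 + 6.2Q → Q* = 4.1563, P* = 126.5688.
At Q = 2.5: demand price = 154 − 6.6·2.5 = 137.5; supply price = 100.8 + 6.2·2.5 = 116.3.
ΔQ = 4.1563 − 2.5 = 1.6563; wedge = 137.5 − 116.3 = 21.2.
Welfare loss = ½ × 1.6563 × 21.2 = $17.56.

$17.56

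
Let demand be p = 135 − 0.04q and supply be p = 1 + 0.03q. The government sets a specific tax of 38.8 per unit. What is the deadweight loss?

10753.14

Competitive equilibrium: 135 − 0.04q = 1 + 0.03q → q* = 1914.2857, p* = 58.4286.
With the tax, the buyer price exceeds the seller price by 38.8: (135 − 0.04q) − (1 + 0.03q) = 38.8 → q' = 1360.
Δq = 1914.2857 − 1360 = 554.2857; the wedge equals the tax, 38.8.
The triangle = ½ × 554.2857 × 38.8 = 10753.14.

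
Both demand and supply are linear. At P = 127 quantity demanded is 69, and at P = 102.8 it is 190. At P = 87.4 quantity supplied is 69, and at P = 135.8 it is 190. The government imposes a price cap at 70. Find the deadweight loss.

3597.075

Demand slope = (102.8 − 127)/(190 − 69) = −0.2, so P = 140.8 − 0.2Q.
Supply slope = (135.8 − 87.4)/(190 − 69) = 0.4, so P = 59.8 + 0.4Q.
Competitive equilibrium: 140.8 − 0.2Q = 59.8 + 0.4Q → Q* = 135, P* = 113.8.
At the ceiling P = 70, quantity supplied = (70 − 59.8)/0.4 = 25.5.
Willingness to pay at Q' = 25.5: 140.8 − 0.2·25.5 = 135.7.
ΔQ = 135 − 25.5 = 109.5; wedge = 135.7 − 70 = 65.7.
Deadweight loss = ½ × 109.5 × 65.7 = 3597.075.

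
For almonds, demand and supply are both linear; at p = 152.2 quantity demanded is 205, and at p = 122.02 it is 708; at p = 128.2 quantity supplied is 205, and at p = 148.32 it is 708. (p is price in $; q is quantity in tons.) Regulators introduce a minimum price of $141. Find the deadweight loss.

$142.22

Demand slope = (122.02 − 152.2)/(708 − 205) = −0.06, so p = 164.5 − 0.06q.
Supply slope = (148.32 − 128.2)/(708 − 205) = 0.04, so p = 120 + 0.04q.
Competitive equilibrium: 164.5 − 0.06q = 120 + 0.04q → q* = 445, p* = 137.8.
At the floor p = 141, quantity demanded = (164.5 − 141)/0.06 = 391.6667.
Sellers' marginal cost at q' = 391.6667: 120 + 0.04·391.6667 = 135.6667.
Δq = 445 − 391.6667 = 53.3333; wedge = 141 − 135.6667 = 5.3333.
DWL = ½ × 53.3333 × 5.3333 = $142.22.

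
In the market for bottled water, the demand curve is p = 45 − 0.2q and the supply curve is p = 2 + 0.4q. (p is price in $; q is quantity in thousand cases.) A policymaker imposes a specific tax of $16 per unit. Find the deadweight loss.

$213.33 thousand

Competitive equilibrium: 45 − 0.2q = 2 + 0.4q → q* = 71.6667, p* = 30.6667.
With the tax, the buyer price exceeds the seller price by 16: (45 − 0.2q) − (2 + 0.4q) = 16 → q' = 45.
Δq = 71.6667 − 45 = 26.6667; the wedge equals the tax, 16.
DWL = ½ × 26.6667 × 16 = $213.33 thousand.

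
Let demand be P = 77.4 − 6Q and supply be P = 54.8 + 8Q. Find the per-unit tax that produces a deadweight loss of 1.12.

5.6

Competitive equilibrium: 77.4 − 6Q = 54.8 + 8Q → Q* = 1.6143, P* = 67.7143.
A tax t gives ΔQ = t/14 and wedge t, so DWL = t²/28.
t²/28 = 1.12 → t² = 31.36 → t = 5.6.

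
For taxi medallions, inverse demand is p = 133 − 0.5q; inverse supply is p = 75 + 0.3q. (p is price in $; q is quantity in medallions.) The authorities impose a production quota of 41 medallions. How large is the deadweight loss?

$396.90

Competitive equilibrium: 133 − 0.5q = 75 + 0.3q → q* = 72.5, p* = 96.75.
At q = 41: demand price = 133 − 0.5·41 = 112.5; supply price = 75 + 0.3·41 = 87.3.
Δq = 72.5 − 41 = 31.5; wedge = 112.5 − 87.3 = 25.2.
DWL = ½ × 31.5 × 25.2 = $396.90.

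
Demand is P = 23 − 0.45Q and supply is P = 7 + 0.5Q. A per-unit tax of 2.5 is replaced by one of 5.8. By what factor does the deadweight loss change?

Competitive equilibrium: 23 − 0.45Q = 7 + 0.5Q → Q* = 16.8421, P* = 15.4211.
For a per-unit tax t: ΔQ = t/0.95, so DWL = ½·t·(t/0.95) = t²/1.9.
At t = 2.5: DWL = 3.289. At t = 5.8: DWL = 17.705.
Ratio = (5.8/2.5)² = 5.3824.

5.3824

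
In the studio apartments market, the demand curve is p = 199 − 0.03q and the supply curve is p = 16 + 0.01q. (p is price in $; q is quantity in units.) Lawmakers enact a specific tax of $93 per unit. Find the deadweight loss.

$108112.50

Competitive equilibrium: 199 − 0.03q = 16 + 0.01q → q* = 4575, p* = 61.75.
With the tax, the buyer price exceeds the seller price by 93: (199 − 0.03q) − (16 + 0.01q) = 93 → q' = 2250.
Δq = 4575 − 2250 = 2325; the wedge equals the tax, 93.
Deadweight loss = ½ × 2325 × 93 = $108112.50.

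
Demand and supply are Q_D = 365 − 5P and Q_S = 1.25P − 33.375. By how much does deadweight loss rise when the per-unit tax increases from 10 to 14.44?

54.26

In inverse form: demand P = 73 − 0.2Q, supply P = 26.7 + 0.8Q.
Competitive equilibrium: 73 − 0.2Q = 26.7 + 0.8Q → Q* = 46.3, P* = 63.74.
For a per-unit tax t: ΔQ = t/1, so DWL = ½·t·(t/1) = t²/2.
At t = 10: DWL = 50. At t = 14.44: DWL = 104.257.
Increase = 104.257 − 50 = 54.26.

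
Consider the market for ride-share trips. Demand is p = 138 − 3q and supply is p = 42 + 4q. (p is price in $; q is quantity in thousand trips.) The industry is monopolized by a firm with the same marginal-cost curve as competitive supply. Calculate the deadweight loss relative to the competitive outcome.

$59.25 thousand

Competitive equilibrium: 138 − 3q = 42 + 4q → q* = 13.7143, p* = 96.8571.
Marginal revenue: MR = 138 − 6q. Set MR = MC: 138 − 6q = 42 + 4q → q_m = 9.6.
Price p_m = 138 − 3·9.6 = 109.2; MC(q_m) = 42 + 4·9.6 = 80.4.
Competitive q* = 13.7143, so Δq = 4.1143; wedge = 109.2 − 80.4 = 28.8.
Welfare loss = ½ × 4.1143 × 28.8 = $59.25 thousand.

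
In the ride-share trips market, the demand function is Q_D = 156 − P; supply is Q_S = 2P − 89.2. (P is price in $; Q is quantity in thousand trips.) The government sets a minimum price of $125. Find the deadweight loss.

$1404 thousand

In inverse form: demand P = 156 − Q, supply P = 44.6 + 0.5Q.
Competitive equilibrium: 156 − Q = 44.6 + 0.5Q → Q* = 74.2667, P* = 81.7333.
At the floor P = 125, quantity demanded = (156 − 125)/1 = 31.
Sellers' marginal cost at Q' = 31: 44.6 + 0.5·31 = 60.1.
ΔQ = 74.2667 − 31 = 43.2667; wedge = 125 − 60.1 = 64.9.
DWL = ½ × 43.2667 × 64.9 = $1404 thousand.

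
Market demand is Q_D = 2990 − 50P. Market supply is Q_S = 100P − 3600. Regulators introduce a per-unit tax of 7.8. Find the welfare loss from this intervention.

1014

In inverse form: demand P = 59.8 − 0.02Q, supply P = 36 + 0.01Q.
Competitive equilibrium: 59.8 − 0.02Q = 36 + 0.01Q → Q* = 793.3333, P* = 43.9333.
With the tax, the buyer price exceeds the seller price by 7.8: (59.8 − 0.02Q) − (36 + 0.01Q) = 7.8 → Q' = 533.3333.
ΔQ = 793.3333 − 533.3333 = 260; the wedge equals the tax, 7.8.
DWL = ½ × 260 × 7.8 = 1014.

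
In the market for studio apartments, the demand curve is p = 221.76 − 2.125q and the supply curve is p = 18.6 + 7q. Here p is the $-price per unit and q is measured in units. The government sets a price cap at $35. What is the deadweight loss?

Competitive equilibrium: 221.76 − 2.125q = 18.6 + 7q → q* = 22.26411, p* = 174.44877.
At the ceiling p = 35, quantity supplied = (35 − 18.6)/7 = 2.34286.
Willingness to pay at q' = 2.34286: 221.76 − 2.125·2.34286 = 216.78142.
Δq = 22.26411 − 2.34286 = 19.92125; wedge = 216.78142 − 35 = 181.78142.
Deadweight loss = ½ × 19.92125 × 181.78142 = $1810.66.

$1810.66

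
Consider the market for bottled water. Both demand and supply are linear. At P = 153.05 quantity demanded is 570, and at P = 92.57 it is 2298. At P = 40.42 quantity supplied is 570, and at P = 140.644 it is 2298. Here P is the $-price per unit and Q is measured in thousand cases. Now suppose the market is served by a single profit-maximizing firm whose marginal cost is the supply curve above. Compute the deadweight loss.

Demand slope = (92.57 − 153.05)/(2298 − 570) = −0.035, so P = 173 − 0.035Q.
Supply slope = (140.644 − 40.42)/(2298 − 570) = 0.058, so P = 7.36 + 0.058Q.
Competitive equilibrium: 173 − 0.035Q = 7.36 + 0.058Q → Q* = 1781.0753, P* = 110.6624.
Marginal revenue: MR = 173 − 0.07Q. Set MR = MC: 173 − 0.07Q = 7.36 + 0.058Q → Q_m = 1294.0625.
Price P_m = 173 − 0.035·1294.0625 = 127.7078; MC(Q_m) = 7.36 + 0.058·1294.0625 = 82.4156.
Competitive Q* = 1781.0753, so ΔQ = 487.0128; wedge = 127.7078 − 82.4156 = 45.2922.
Deadweight loss = ½ × 487.0128 × 45.2922 = $11028.94 thousand.

$11028.94 thousand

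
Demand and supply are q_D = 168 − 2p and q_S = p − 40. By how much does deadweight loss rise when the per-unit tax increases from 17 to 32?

In inverse form: demand p = 84 − 0.5q, supply p = 40 + q.
Competitive equilibrium: 84 − 0.5q = 40 + q → q* = 29.3333, p* = 69.3333.
For a per-unit tax t: Δq = t/1.5, so DWL = ½·t·(t/1.5) = t²/3.
At t = 17: DWL = 96.333. At t = 32: DWL = 341.333.
Increase = 341.333 − 96.333 = 245.

245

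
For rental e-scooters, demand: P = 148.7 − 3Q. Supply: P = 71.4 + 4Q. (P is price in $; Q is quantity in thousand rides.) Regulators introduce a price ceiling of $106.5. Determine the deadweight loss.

Competitive equilibrium: 148.7 − 3Q = 71.4 + 4Q → Q* = 11.0429, P* = 115.5714.
At the ceiling P = 106.5, quantity supplied = (106.5 − 71.4)/4 = 8.775.
Willingness to pay at Q' = 8.775: 148.7 − 3·8.775 = 122.375.
ΔQ = 11.0429 − 8.775 = 2.2679; wedge = 122.375 − 106.5 = 15.875.
DWL = ½ × 2.2679 × 15.875 = $18 thousand.

$18 thousand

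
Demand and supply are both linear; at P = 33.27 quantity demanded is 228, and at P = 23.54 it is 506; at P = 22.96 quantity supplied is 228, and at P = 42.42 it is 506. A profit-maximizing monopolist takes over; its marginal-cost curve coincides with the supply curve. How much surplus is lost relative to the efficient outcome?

Demand slope = (23.54 − 33.27)/(506 − 228) = −0.035, so P = 41.25 − 0.035Q.
Supply slope = (42.42 − 22.96)/(506 − 228) = 0.07, so P = 7 + 0.07Q.
Competitive equilibrium: 41.25 − 0.035Q = 7 + 0.07Q → Q* = 326.1905, P* = 29.8333.
Marginal revenue: MR = 41.25 − 0.07Q. Set MR = MC: 41.25 − 0.07Q = 7 + 0.07Q → Q_m = 244.6429.
Price P_m = 41.25 − 0.035·244.6429 = 32.6875; MC(Q_m) = 7 + 0.07·244.6429 = 24.125.
Competitive Q* = 326.1905, so ΔQ = 81.5476; wedge = 32.6875 − 24.125 = 8.5625.
Welfare loss = ½ × 81.5476 × 8.5625 = 349.13.

349.13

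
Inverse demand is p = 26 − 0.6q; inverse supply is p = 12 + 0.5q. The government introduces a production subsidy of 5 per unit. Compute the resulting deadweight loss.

Competitive equilibrium: 26 − 0.6q = 12 + 0.5q → q* = 12.7273, p* = 18.3636.
The subsidy lowers effective supply by 5: p = 7 + 0.5q.
New quantity: 26 − 0.6q = 7 + 0.5q → q' = 17.2727.
Overproduction Δq = 17.2727 − 12.7273 = 4.5454; wedge = subsidy = 5.
The triangle = ½ × 4.5454 × 5 = 11.36.

11.36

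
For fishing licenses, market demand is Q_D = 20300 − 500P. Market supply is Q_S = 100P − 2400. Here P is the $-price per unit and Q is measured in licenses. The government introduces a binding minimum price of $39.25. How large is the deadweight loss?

$3010.42

In inverse form: demand P = 40.6 − 0.002Q, supply P = 24 + 0.01Q.
Competitive equilibrium: 40.6 − 0.002Q = 24 + 0.01Q → Q* = 1383.3333, P* = 37.8333.
At the floor P = 39.25, quantity demanded = (40.6 − 39.25)/0.002 = 675.
Sellers' marginal cost at Q' = 675: 24 + 0.01·675 = 30.75.
ΔQ = 1383.3333 − 675 = 708.3333; wedge = 39.25 − 30.75 = 8.5.
Welfare loss = ½ × 708.3333 × 8.5 = $3010.42.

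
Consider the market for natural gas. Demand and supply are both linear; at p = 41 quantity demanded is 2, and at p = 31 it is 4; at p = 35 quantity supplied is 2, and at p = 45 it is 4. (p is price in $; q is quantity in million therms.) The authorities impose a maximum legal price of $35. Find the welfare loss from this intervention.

Demand slope = (31 − 41)/(4 − 2) = −5, so p = 51 − 5q.
Supply slope = (45 − 35)/(4 − 2) = 5, so p = 25 + 5q.
Competitive equilibrium: 51 − 5q = 25 + 5q → q* = 2.6, p* = 38.
At the ceiling p = 35, quantity supplied = (35 − 25)/5 = 2.
Willingness to pay at q' = 2: 51 − 5·2 = 41.
Δq = 2.6 − 2 = 0.6; wedge = 41 − 35 = 6.
Welfare loss = ½ × 0.6 × 6 = $1.80 million.

$1.80 million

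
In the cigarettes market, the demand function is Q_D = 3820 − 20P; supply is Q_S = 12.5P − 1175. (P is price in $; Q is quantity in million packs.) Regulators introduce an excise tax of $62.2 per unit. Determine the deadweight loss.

In inverse form: demand P = 191 − 0.05Q, supply P = 94 + 0.08Q.
Competitive equilibrium: 191 − 0.05Q = 94 + 0.08Q → Q* = 746.1538, P* = 153.6923.
With the tax, the buyer price exceeds the seller price by 62.2: (191 − 0.05Q) − (94 + 0.08Q) = 62.2 → Q' = 267.6923.
ΔQ = 746.1538 − 267.6923 = 478.4615; the wedge equals the tax, 62.2.
Deadweight loss = ½ × 478.4615 × 62.2 = $14880.15 million.

$14880.15 million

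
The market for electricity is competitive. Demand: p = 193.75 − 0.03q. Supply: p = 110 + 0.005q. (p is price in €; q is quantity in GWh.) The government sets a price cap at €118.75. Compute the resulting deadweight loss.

€7232.14

Competitive equilibrium: 193.75 − 0.03q = 110 + 0.005q → q* = 2392.8571, p* = 121.9643.
At the ceiling p = 118.75, quantity supplied = (118.75 − 110)/0.005 = 1750.
Willingness to pay at q' = 1750: 193.75 − 0.03·1750 = 141.25.
Δq = 2392.8571 − 1750 = 642.8571; wedge = 141.25 − 118.75 = 22.5.
Deadweight loss = ½ × 642.8571 × 22.5 = €7232.14.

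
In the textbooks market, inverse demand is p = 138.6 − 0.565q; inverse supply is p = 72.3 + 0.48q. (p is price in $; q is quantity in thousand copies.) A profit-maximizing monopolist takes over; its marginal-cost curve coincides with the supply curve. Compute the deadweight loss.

Competitive equilibrium: 138.6 − 0.565q = 72.3 + 0.48q → q* = 63.445, p* = 102.7536.
Marginal revenue: MR = 138.6 − 1.13q. Set MR = MC: 138.6 − 1.13q = 72.3 + 0.48q → q_m = 41.1801.
Price p_m = 138.6 − 0.565·41.1801 = 115.3332; MC(q_m) = 72.3 + 0.48·41.1801 = 92.0664.
Competitive q* = 63.445, so Δq = 22.2649; wedge = 115.3332 − 92.0664 = 23.2668.
Welfare loss = ½ × 22.2649 × 23.2668 = $259.02 thousand.

$259.02 thousand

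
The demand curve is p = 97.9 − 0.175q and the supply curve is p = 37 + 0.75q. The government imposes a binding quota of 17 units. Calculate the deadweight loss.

Competitive equilibrium: 97.9 − 0.175q = 37 + 0.75q → q* = 65.8378, p* = 86.3784.
At q = 17: demand price = 97.9 − 0.175·17 = 94.925; supply price = 37 + 0.75·17 = 49.75.
Δq = 65.8378 − 17 = 48.8378; wedge = 94.925 − 49.75 = 45.175.
Welfare loss = ½ × 48.8378 × 45.175 = 1103.12.

1103.12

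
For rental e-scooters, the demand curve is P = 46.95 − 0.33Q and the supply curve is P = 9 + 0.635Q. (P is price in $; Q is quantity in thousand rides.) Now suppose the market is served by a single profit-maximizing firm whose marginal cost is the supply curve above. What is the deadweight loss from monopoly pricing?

Competitive equilibrium: 46.95 − 0.33Q = 9 + 0.635Q → Q* = 39.3264, P* = 33.9723.
Marginal revenue: MR = 46.95 − 0.66Q. Set MR = MC: 46.95 − 0.66Q = 9 + 0.635Q → Q_m = 29.305.
Price P_m = 46.95 − 0.33·29.305 = 37.2794; MC(Q_m) = 9 + 0.635·29.305 = 27.6087.
Competitive Q* = 39.3264, so ΔQ = 10.0214; wedge = 37.2794 − 27.6087 = 9.6707.
Deadweight loss = ½ × 10.0214 × 9.6707 = $48.46 thousand.

$48.46 thousand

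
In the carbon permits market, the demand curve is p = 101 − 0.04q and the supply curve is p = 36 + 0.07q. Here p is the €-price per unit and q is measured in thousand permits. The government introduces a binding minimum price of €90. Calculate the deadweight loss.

€5488.92 thousand

Competitive equilibrium: 101 − 0.04q = 36 + 0.07q → q* = 590.9091, p* = 77.3636.
At the floor p = 90, quantity demanded = (101 − 90)/0.04 = 275.
Sellers' marginal cost at q' = 275: 36 + 0.07·275 = 55.25.
Δq = 590.9091 − 275 = 315.9091; wedge = 90 − 55.25 = 34.75.
The triangle = ½ × 315.9091 × 34.75 = €5488.92 thousand.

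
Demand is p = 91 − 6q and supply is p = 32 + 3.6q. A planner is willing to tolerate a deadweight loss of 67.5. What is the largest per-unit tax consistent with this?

Competitive equilibrium: 91 − 6q = 32 + 3.6q → q* = 6.1458, p* = 54.125.
A tax t gives Δq = t/9.6 and wedge t, so DWL = t²/19.2.
t²/19.2 = 67.5 → t² = 1296 → t = 36.

36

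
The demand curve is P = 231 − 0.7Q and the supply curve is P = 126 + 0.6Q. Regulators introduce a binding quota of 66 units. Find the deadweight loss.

Competitive equilibrium: 231 − 0.7Q = 126 + 0.6Q → Q* = 80.7692, P* = 174.4615.
At Q = 66: demand price = 231 − 0.7·66 = 184.8; supply price = 126 + 0.6·66 = 165.6.
ΔQ = 80.7692 − 66 = 14.7692; wedge = 184.8 − 165.6 = 19.2.
The triangle = ½ × 14.7692 × 19.2 = 141.78.

141.78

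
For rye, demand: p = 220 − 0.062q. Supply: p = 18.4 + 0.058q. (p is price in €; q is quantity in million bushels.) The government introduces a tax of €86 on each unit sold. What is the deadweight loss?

Competitive equilibrium: 220 − 0.062q = 18.4 + 0.058q → q* = 1680, p* = 115.84.
With the tax, the buyer price exceeds the seller price by 86: (220 − 0.062q) − (18.4 + 0.058q) = 86 → q' = 963.3333.
Δq = 1680 − 963.3333 = 716.6667; the wedge equals the tax, 86.
Welfare loss = ½ × 716.6667 × 86 = €30816.67 million.

€30816.67 million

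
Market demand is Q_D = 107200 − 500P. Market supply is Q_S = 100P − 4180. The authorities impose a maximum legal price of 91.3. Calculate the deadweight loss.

In inverse form: demand P = 214.4 − 0.002Q, supply P = 41.8 + 0.01Q.
Competitive equilibrium: 214.4 − 0.002Q = 41.8 + 0.01Q → Q* = 14383.33333, P* = 185.63333.
At the ceiling P = 91.3, quantity supplied = (91.3 − 41.8)/0.01 = 4950.
Willingness to pay at Q' = 4950: 214.4 − 0.002·4950 = 204.5.
ΔQ = 14383.33333 − 4950 = 9433.33333; wedge = 204.5 − 91.3 = 113.2.
DWL = ½ × 9433.33333 × 113.2 = 533926.67.

533926.67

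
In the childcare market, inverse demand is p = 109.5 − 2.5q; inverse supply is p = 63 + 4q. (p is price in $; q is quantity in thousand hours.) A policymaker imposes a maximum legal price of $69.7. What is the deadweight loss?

Competitive equilibrium: 109.5 − 2.5q = 63 + 4q → q* = 7.1538, p* = 91.6154.
At the ceiling p = 69.7, quantity supplied = (69.7 − 63)/4 = 1.675.
Willingness to pay at q' = 1.675: 109.5 − 2.5·1.675 = 105.3125.
Δq = 7.1538 − 1.675 = 5.4788; wedge = 105.3125 − 69.7 = 35.6125.
The triangle = ½ × 5.4788 × 35.6125 = $97.56 thousand.

$97.56 thousand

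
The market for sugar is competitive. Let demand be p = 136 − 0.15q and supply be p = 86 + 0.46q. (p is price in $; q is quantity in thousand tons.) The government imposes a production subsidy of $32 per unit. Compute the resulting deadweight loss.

Competitive equilibrium: 136 − 0.15q = 86 + 0.46q → q* = 81.9672, p* = 123.7049.
The subsidy lowers effective supply by 32: p = 54 + 0.46q.
New quantity: 136 − 0.15q = 54 + 0.46q → q' = 134.4262.
Overproduction Δq = 134.4262 − 81.9672 = 52.459; wedge = subsidy = 32.
Welfare loss = ½ × 52.459 × 32 = $839.34 thousand.

$839.34 thousand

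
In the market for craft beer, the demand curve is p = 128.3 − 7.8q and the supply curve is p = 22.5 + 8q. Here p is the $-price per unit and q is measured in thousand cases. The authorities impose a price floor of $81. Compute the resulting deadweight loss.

Competitive equilibrium: 128.3 − 7.8q = 22.5 + 8q → q* = 6.6962, p* = 76.0696.
At the floor p = 81, quantity demanded = (128.3 − 81)/7.8 = 6.0641.
Sellers' marginal cost at q' = 6.0641: 22.5 + 8·6.0641 = 71.0128.
Δq = 6.6962 − 6.0641 = 0.6321; wedge = 81 − 71.0128 = 9.9872.
The triangle = ½ × 0.6321 × 9.9872 = $3.16 thousand.

$3.16 thousand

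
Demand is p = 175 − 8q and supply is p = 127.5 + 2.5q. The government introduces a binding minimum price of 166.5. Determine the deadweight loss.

62.90

Competitive equilibrium: 175 − 8q = 127.5 + 2.5q → q* = 4.5238, p* = 138.8095.
At the floor p = 166.5, quantity demanded = (175 − 166.5)/8 = 1.0625.
Sellers' marginal cost at q' = 1.0625: 127.5 + 2.5·1.0625 = 130.1563.
Δq = 4.5238 − 1.0625 = 3.4613; wedge = 166.5 − 130.1563 = 36.3437.
The triangle = ½ × 3.4613 × 36.3437 = 62.90.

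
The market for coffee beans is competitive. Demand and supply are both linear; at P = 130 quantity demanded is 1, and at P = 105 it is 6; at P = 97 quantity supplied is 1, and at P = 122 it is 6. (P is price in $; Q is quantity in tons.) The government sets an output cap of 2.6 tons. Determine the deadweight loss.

Demand slope = (105 − 130)/(6 − 1) = −5, so P = 135 − 5Q.
Supply slope = (122 − 97)/(6 − 1) = 5, so P = 92 + 5Q.
Competitive equilibrium: 135 − 5Q = 92 + 5Q → Q* = 4.3, P* = 113.5.
At Q = 2.6: demand price = 135 − 5·2.6 = 122; supply price = 92 + 5·2.6 = 105.
ΔQ = 4.3 − 2.6 = 1.7; wedge = 122 − 105 = 17.
Welfare loss = ½ × 1.7 × 17 = $14.45.

$14.45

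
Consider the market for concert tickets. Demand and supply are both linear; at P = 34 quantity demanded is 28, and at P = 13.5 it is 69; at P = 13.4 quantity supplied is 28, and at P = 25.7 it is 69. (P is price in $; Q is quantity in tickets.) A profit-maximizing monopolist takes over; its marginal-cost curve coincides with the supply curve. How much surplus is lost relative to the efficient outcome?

Demand slope = (13.5 − 34)/(69 − 28) = −0.5, so P = 48 − 0.5Q.
Supply slope = (25.7 − 13.4)/(69 − 28) = 0.3, so P = 5 + 0.3Q.
Competitive equilibrium: 48 − 0.5Q = 5 + 0.3Q → Q* = 53.75, P* = 21.125.
Marginal revenue: MR = 48 − Q. Set MR = MC: 48 − Q = 5 + 0.3Q → Q_m = 33.0769.
Price P_m = 48 − 0.5·33.0769 = 31.4616; MC(Q_m) = 5 + 0.3·33.0769 = 14.9231.
Competitive Q* = 53.75, so ΔQ = 20.6731; wedge = 31.4616 − 14.9231 = 16.5385.
Deadweight loss = ½ × 20.6731 × 16.5385 = $170.95.

$170.95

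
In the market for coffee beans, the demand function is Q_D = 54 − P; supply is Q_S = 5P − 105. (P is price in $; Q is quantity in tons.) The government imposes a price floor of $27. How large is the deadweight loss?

In inverse form: demand P = 54 − Q, supply P = 21 + 0.2Q.
Competitive equilibrium: 54 − Q = 21 + 0.2Q → Q* = 27.5, P* = 26.5.
At the floor P = 27, quantity demanded = (54 − 27)/1 = 27.
Sellers' marginal cost at Q' = 27: 21 + 0.2·27 = 26.4.
ΔQ = 27.5 − 27 = 0.5; wedge = 27 − 26.4 = 0.6.
The triangle = ½ × 0.5 × 0.6 = $0.15.

$0.15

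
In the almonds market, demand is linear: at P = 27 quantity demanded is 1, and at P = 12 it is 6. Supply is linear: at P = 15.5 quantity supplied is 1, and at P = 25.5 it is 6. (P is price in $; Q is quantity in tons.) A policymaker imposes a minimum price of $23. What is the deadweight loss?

$2.34

Demand slope = (12 − 27)/(6 − 1) = −3, so P = 30 − 3Q.
Supply slope = (25.5 − 15.5)/(6 − 1) = 2, so P = 13.5 + 2Q.
Competitive equilibrium: 30 − 3Q = 13.5 + 2Q → Q* = 3.3, P* = 20.1.
At the floor P = 23, quantity demanded = (30 − 23)/3 = 2.3333.
Sellers' marginal cost at Q' = 2.3333: 13.5 + 2·2.3333 = 18.1666.
ΔQ = 3.3 − 2.3333 = 0.9667; wedge = 23 − 18.1666 = 4.8334.
DWL = ½ × 0.9667 × 4.8334 = $2.34.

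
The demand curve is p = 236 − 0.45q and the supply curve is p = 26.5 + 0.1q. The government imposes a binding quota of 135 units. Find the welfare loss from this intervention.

Competitive equilibrium: 236 − 0.45q = 26.5 + 0.1q → q* = 380.9091, p* = 64.5909.
At q = 135: demand price = 236 − 0.45·135 = 175.25; supply price = 26.5 + 0.1·135 = 40.
Δq = 380.9091 − 135 = 245.9091; wedge = 175.25 − 40 = 135.25.
Deadweight loss = ½ × 245.9091 × 135.25 = 16629.60.

16629.60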